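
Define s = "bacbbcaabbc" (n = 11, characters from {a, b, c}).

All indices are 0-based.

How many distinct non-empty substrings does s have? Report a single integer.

sorted suffixes:
  #0 SA[0]=6  'aabbc'
  #1 SA[1]=7  'abbc'
  #2 SA[2]=1  'acbbcaabbc'
  #3 SA[3]=0  'bacbbcaabbc'
  #4 SA[4]=8  'bbc'
  #5 SA[5]=3  'bbcaabbc'
  #6 SA[6]=9  'bc'
  #7 SA[7]=4  'bcaabbc'
  #8 SA[8]=10  'c'
  #9 SA[9]=5  'caabbc'
  #10 SA[10]=2  'cbbcaabbc'

SA = [6, 7, 1, 0, 8, 3, 9, 4, 10, 5, 2]
i: (SA[i-1],SA[i]) lcp shared
  1: (6,7) 1 'a'
  2: (7,1) 1 'a'
  3: (1,0) 0 ''
  4: (0,8) 1 'b'
  5: (8,3) 3 'bbc'
  6: (3,9) 1 'b'
  7: (9,4) 2 'bc'
  8: (4,10) 0 ''
  9: (10,5) 1 'c'
  10: (5,2) 1 'c'

n(n+1)/2 = 11·12/2 = 66
Σ LCP = 0 + 1 + 1 + 0 + 1 + 3 + 1 + 2 + 0 + 1 + 1 = 11
distinct = 66 − 11 = 55

55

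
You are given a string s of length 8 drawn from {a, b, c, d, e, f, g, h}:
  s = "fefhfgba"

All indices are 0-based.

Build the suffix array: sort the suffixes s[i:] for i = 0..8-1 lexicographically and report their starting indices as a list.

rank | idx | suffix
   0 |   7 | a
   1 |   6 | ba
   2 |   1 | efhfgba
   3 |   0 | fefhfgba
   4 |   4 | fgba
   5 |   2 | fhfgba
   6 |   5 | gba
   7 |   3 | hfgba

[7, 6, 1, 0, 4, 2, 5, 3]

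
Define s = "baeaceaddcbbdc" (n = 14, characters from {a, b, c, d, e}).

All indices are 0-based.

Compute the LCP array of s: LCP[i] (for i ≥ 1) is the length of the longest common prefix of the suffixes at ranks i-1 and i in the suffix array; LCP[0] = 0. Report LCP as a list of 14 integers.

sorted suffixes:
  #0 SA[0]=3  'aceaddcbbdc'
  #1 SA[1]=6  'addcbbdc'
  #2 SA[2]=1  'aeaceaddcbbdc'
  #3 SA[3]=0  'baeaceaddcbbdc'
  #4 SA[4]=10  'bbdc'
  #5 SA[5]=11  'bdc'
  #6 SA[6]=13  'c'
  #7 SA[7]=9  'cbbdc'
  #8 SA[8]=4  'ceaddcbbdc'
  #9 SA[9]=12  'dc'
  #10 SA[10]=8  'dcbbdc'
  #11 SA[11]=7  'ddcbbdc'
  #12 SA[12]=2  'eaceaddcbbdc'
  #13 SA[13]=5  'eaddcbbdc'

SA = [3, 6, 1, 0, 10, 11, 13, 9, 4, 12, 8, 7, 2, 5]
[i] adj suffixes → lcp
  [1] 3/6 → 1 ('a')
  [2] 6/1 → 1 ('a')
  [3] 1/0 → 0 ('')
  [4] 0/10 → 1 ('b')
  [5] 10/11 → 1 ('b')
  [6] 11/13 → 0 ('')
  [7] 13/9 → 1 ('c')
  [8] 9/4 → 1 ('c')
  [9] 4/12 → 0 ('')
  [10] 12/8 → 2 ('dc')
  [11] 8/7 → 1 ('d')
  [12] 7/2 → 0 ('')
  [13] 2/5 → 2 ('ea')

[0, 1, 1, 0, 1, 1, 0, 1, 1, 0, 2, 1, 0, 2]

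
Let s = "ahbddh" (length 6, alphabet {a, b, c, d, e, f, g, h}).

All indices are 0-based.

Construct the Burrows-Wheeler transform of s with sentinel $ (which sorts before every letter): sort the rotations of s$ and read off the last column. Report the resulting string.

h$hbdda

rank  rotation last
    0  $ahbddh  h
    1  ahbddh$  $
    2  bddh$ah  h
    3  ddh$ahb  b
    4  dh$ahbd  d
    5  h$ahbdd  d
    6  hbddh$a  a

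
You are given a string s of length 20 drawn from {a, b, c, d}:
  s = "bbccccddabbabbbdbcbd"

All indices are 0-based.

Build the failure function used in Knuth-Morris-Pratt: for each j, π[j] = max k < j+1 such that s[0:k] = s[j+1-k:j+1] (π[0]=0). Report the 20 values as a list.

π[0] = 0
j=1 s[j]='b': π[1]=1 (border 'b')
j=2 s[j]='c': k: 1→0; π[2]=0 (border '')
j=3 s[j]='c': π[3]=0 (border '')
j=4 s[j]='c': π[4]=0 (border '')
j=5 s[j]='c': π[5]=0 (border '')
j=6 s[j]='d': π[6]=0 (border '')
j=7 s[j]='d': π[7]=0 (border '')
j=8 s[j]='a': π[8]=0 (border '')
j=9 s[j]='b': π[9]=1 (border 'b')
j=10 s[j]='b': π[10]=2 (border 'bb')
j=11 s[j]='a': k: 2→1→0; π[11]=0 (border '')
j=12 s[j]='b': π[12]=1 (border 'b')
j=13 s[j]='b': π[13]=2 (border 'bb')
j=14 s[j]='b': k: 2→1; π[14]=2 (border 'bb')
j=15 s[j]='d': k: 2→1→0; π[15]=0 (border '')
j=16 s[j]='b': π[16]=1 (border 'b')
j=17 s[j]='c': k: 1→0; π[17]=0 (border '')
j=18 s[j]='b': π[18]=1 (border 'b')
j=19 s[j]='d': k: 1→0; π[19]=0 (border '')

[0, 1, 0, 0, 0, 0, 0, 0, 0, 1, 2, 0, 1, 2, 2, 0, 1, 0, 1, 0]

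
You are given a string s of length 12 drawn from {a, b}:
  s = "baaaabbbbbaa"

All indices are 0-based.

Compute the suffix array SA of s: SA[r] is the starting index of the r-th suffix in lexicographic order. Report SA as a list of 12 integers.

[11, 10, 1, 2, 3, 4, 9, 0, 8, 7, 6, 5]

sorted suffixes:
  #0 SA[0]=11  'a'
  #1 SA[1]=10  'aa'
  #2 SA[2]=1  'aaaabbbbbaa'
  #3 SA[3]=2  'aaabbbbbaa'
  #4 SA[4]=3  'aabbbbbaa'
  #5 SA[5]=4  'abbbbbaa'
  #6 SA[6]=9  'baa'
  #7 SA[7]=0  'baaaabbbbbaa'
  #8 SA[8]=8  'bbaa'
  #9 SA[9]=7  'bbbaa'
  #10 SA[10]=6  'bbbbaa'
  #11 SA[11]=5  'bbbbbaa'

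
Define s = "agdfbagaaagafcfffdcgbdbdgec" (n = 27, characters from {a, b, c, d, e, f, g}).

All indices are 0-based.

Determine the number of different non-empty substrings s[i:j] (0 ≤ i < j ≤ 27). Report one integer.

351

rank | idx | suffix
   0 |   7 | aaagafcfffdcgbdbdgec
   1 |   8 | aagafcfffdcgbdbdgec
   2 |  11 | afcfffdcgbdbdgec
   3 |   5 | agaaagafcfffdcgbdbdgec
   4 |   9 | agafcfffdcgbdbdgec
   5 |   0 | agdfbagaaagafcfffdcgbdbdgec
   6 |   4 | bagaaagafcfffdcgbdbdgec
   7 |  20 | bdbdgec
   8 |  22 | bdgec
   9 |  26 | c
  10 |  13 | cfffdcgbdbdgec
  11 |  18 | cgbdbdgec
  12 |  21 | dbdgec
  13 |  17 | dcgbdbdgec
  14 |   2 | dfbagaaagafcfffdcgbdbdgec
  15 |  23 | dgec
  16 |  25 | ec
  17 |   3 | fbagaaagafcfffdcgbdbdgec
  18 |  12 | fcfffdcgbdbdgec
  19 |  16 | fdcgbdbdgec
  20 |  15 | ffdcgbdbdgec
  21 |  14 | fffdcgbdbdgec
  22 |   6 | gaaagafcfffdcgbdbdgec
  23 |  10 | gafcfffdcgbdbdgec
  24 |  19 | gbdbdgec
  25 |   1 | gdfbagaaagafcfffdcgbdbdgec
  26 |  24 | gec

SA = [7, 8, 11, 5, 9, 0, 4, 20, 22, 26, 13, 18, 21, 17, 2, 23, 25, 3, 12, 16, 15, 14, 6, 10, 19, 1, 24]
[i] adj suffixes → lcp
  [1] 7/8 → 2 ('aa')
  [2] 8/11 → 1 ('a')
  [3] 11/5 → 1 ('a')
  [4] 5/9 → 3 ('aga')
  [5] 9/0 → 2 ('ag')
  [6] 0/4 → 0 ('')
  [7] 4/20 → 1 ('b')
  [8] 20/22 → 2 ('bd')
  [9] 22/26 → 0 ('')
  [10] 26/13 → 1 ('c')
  [11] 13/18 → 1 ('c')
  [12] 18/21 → 0 ('')
  [13] 21/17 → 1 ('d')
  [14] 17/2 → 1 ('d')
  [15] 2/23 → 1 ('d')
  [16] 23/25 → 0 ('')
  [17] 25/3 → 0 ('')
  [18] 3/12 → 1 ('f')
  [19] 12/16 → 1 ('f')
  [20] 16/15 → 1 ('f')
  [21] 15/14 → 2 ('ff')
  [22] 14/6 → 0 ('')
  [23] 6/10 → 2 ('ga')
  [24] 10/19 → 1 ('g')
  [25] 19/1 → 1 ('g')
  [26] 1/24 → 1 ('g')

n(n+1)/2 = 27·28/2 = 378
Σ LCP = 0 + 2 + 1 + 1 + 3 + 2 + 0 + 1 + 2 + 0 + 1 + 1 + 0 + 1 + 1 + 1 + 0 + 0 + 1 + 1 + 1 + 2 + 0 + 2 + 1 + 1 + 1 = 27
distinct = 378 − 27 = 351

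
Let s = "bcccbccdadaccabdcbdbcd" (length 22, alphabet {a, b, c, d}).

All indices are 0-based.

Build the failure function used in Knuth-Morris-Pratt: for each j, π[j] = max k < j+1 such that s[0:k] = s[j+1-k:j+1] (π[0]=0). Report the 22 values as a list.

π[0] = 0
j=1 s[j]='c': π[1]=0 (border '')
j=2 s[j]='c': π[2]=0 (border '')
j=3 s[j]='c': π[3]=0 (border '')
j=4 s[j]='b': π[4]=1 (border 'b')
j=5 s[j]='c': π[5]=2 (border 'bc')
j=6 s[j]='c': π[6]=3 (border 'bcc')
j=7 s[j]='d': k: 3→0; π[7]=0 (border '')
j=8 s[j]='a': π[8]=0 (border '')
j=9 s[j]='d': π[9]=0 (border '')
j=10 s[j]='a': π[10]=0 (border '')
j=11 s[j]='c': π[11]=0 (border '')
j=12 s[j]='c': π[12]=0 (border '')
j=13 s[j]='a': π[13]=0 (border '')
j=14 s[j]='b': π[14]=1 (border 'b')
j=15 s[j]='d': k: 1→0; π[15]=0 (border '')
j=16 s[j]='c': π[16]=0 (border '')
j=17 s[j]='b': π[17]=1 (border 'b')
j=18 s[j]='d': k: 1→0; π[18]=0 (border '')
j=19 s[j]='b': π[19]=1 (border 'b')
j=20 s[j]='c': π[20]=2 (border 'bc')
j=21 s[j]='d': k: 2→0; π[21]=0 (border '')

[0, 0, 0, 0, 1, 2, 3, 0, 0, 0, 0, 0, 0, 0, 1, 0, 0, 1, 0, 1, 2, 0]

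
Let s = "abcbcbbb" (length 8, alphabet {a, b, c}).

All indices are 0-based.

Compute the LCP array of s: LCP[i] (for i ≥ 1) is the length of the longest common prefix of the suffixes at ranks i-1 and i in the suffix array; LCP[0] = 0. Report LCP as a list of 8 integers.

[0, 0, 1, 2, 1, 3, 0, 2]

rank→(start, suffix):
  0 → (0, 'abcbcbbb')
  1 → (7, 'b')
  2 → (6, 'bb')
  3 → (5, 'bbb')
  4 → (3, 'bcbbb')
  5 → (1, 'bcbcbbb')
  6 → (4, 'cbbb')
  7 → (2, 'cbcbbb')

SA = [0, 7, 6, 5, 3, 1, 4, 2]
[i] adj suffixes → lcp
  [1] 0/7 → 0 ('')
  [2] 7/6 → 1 ('b')
  [3] 6/5 → 2 ('bb')
  [4] 5/3 → 1 ('b')
  [5] 3/1 → 3 ('bcb')
  [6] 1/4 → 0 ('')
  [7] 4/2 → 2 ('cb')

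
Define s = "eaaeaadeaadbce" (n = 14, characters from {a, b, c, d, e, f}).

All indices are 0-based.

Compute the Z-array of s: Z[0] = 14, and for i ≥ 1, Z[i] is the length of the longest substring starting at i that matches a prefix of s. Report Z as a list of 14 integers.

[14, 0, 0, 3, 0, 0, 0, 3, 0, 0, 0, 0, 0, 1]

Z[0]=14
i=1: fresh scan; Z[1]=0
i=2: fresh scan; Z[2]=0
i=3: fresh scan; Z[3]=3 grow→box=[3,6)
i=4: min(r-i=2, Z[1]=0)=0; Z[4]=0
i=5: min(r-i=1, Z[2]=0)=0; Z[5]=0
i=6: fresh scan; Z[6]=0
i=7: fresh scan; Z[7]=3 grow→box=[7,10)
i=8: min(r-i=2, Z[1]=0)=0; Z[8]=0
i=9: min(r-i=1, Z[2]=0)=0; Z[9]=0
i=10: fresh scan; Z[10]=0
i=11: fresh scan; Z[11]=0
i=12: fresh scan; Z[12]=0
i=13: fresh scan; Z[13]=1 grow→box=[13,14)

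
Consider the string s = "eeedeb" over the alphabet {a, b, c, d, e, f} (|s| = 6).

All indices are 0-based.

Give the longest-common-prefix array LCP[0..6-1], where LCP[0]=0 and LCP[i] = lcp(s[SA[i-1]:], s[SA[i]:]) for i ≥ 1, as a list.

[0, 0, 0, 1, 1, 2]

sorted suffixes:
  #0 SA[0]=5  'b'
  #1 SA[1]=3  'deb'
  #2 SA[2]=4  'eb'
  #3 SA[3]=2  'edeb'
  #4 SA[4]=1  'eedeb'
  #5 SA[5]=0  'eeedeb'

SA = [5, 3, 4, 2, 1, 0]
rank  pair      lcp
   1  s[5:],s[3:]  0  ''
   2  s[3:],s[4:]  0  ''
   3  s[4:],s[2:]  1  'e'
   4  s[2:],s[1:]  1  'e'
   5  s[1:],s[0:]  2  'ee'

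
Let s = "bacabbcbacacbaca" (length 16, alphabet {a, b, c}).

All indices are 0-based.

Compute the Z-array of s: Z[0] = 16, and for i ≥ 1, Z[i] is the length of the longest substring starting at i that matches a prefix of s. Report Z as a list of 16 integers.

Z[0]=16
i=1: i≥r, start 0; Z[1]=0
i=2: i≥r, start 0; Z[2]=0
i=3: i≥r, start 0; Z[3]=0
i=4: i≥r, start 0; Z[4]=1 scan→box=[4,5)
i=5: i≥r, start 0; Z[5]=1 scan→box=[5,6)
i=6: i≥r, start 0; Z[6]=0
i=7: i≥r, start 0; Z[7]=4 scan→box=[7,11)
i=8: min(r-i=3, Z[1]=0)=0; Z[8]=0
i=9: min(r-i=2, Z[2]=0)=0; Z[9]=0
i=10: min(r-i=1, Z[3]=0)=0; Z[10]=0
i=11: i≥r, start 0; Z[11]=0
i=12: i≥r, start 0; Z[12]=4 scan→box=[12,16)
i=13: min(r-i=3, Z[1]=0)=0; Z[13]=0
i=14: min(r-i=2, Z[2]=0)=0; Z[14]=0
i=15: min(r-i=1, Z[3]=0)=0; Z[15]=0

[16, 0, 0, 0, 1, 1, 0, 4, 0, 0, 0, 0, 4, 0, 0, 0]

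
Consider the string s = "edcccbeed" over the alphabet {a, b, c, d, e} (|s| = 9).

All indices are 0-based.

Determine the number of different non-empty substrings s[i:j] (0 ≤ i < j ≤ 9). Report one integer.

38

sorted suffixes:
  #0 SA[0]=5  'beed'
  #1 SA[1]=4  'cbeed'
  #2 SA[2]=3  'ccbeed'
  #3 SA[3]=2  'cccbeed'
  #4 SA[4]=8  'd'
  #5 SA[5]=1  'dcccbeed'
  #6 SA[6]=7  'ed'
  #7 SA[7]=0  'edcccbeed'
  #8 SA[8]=6  'eed'

SA = [5, 4, 3, 2, 8, 1, 7, 0, 6]
[i] adj suffixes → lcp
  [1] 5/4 → 0 ('')
  [2] 4/3 → 1 ('c')
  [3] 3/2 → 2 ('cc')
  [4] 2/8 → 0 ('')
  [5] 8/1 → 1 ('d')
  [6] 1/7 → 0 ('')
  [7] 7/0 → 2 ('ed')
  [8] 0/6 → 1 ('e')

n(n+1)/2 = 9·10/2 = 45
Σ LCP = 0 + 0 + 1 + 2 + 0 + 1 + 0 + 2 + 1 = 7
distinct = 45 − 7 = 38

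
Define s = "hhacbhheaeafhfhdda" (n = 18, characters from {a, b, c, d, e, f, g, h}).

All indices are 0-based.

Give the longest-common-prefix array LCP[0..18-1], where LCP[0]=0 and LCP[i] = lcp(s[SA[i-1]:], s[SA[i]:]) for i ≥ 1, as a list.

rank→(start, suffix):
  0 → (17, 'a')
  1 → (2, 'acbhheaeafhfhdda')
  2 → (8, 'aeafhfhdda')
  3 → (10, 'afhfhdda')
  4 → (4, 'bhheaeafhfhdda')
  5 → (3, 'cbhheaeafhfhdda')
  6 → (16, 'da')
  7 → (15, 'dda')
  8 → (7, 'eaeafhfhdda')
  9 → (9, 'eafhfhdda')
  10 → (13, 'fhdda')
  11 → (11, 'fhfhdda')
  12 → (1, 'hacbhheaeafhfhdda')
  13 → (14, 'hdda')
  14 → (6, 'heaeafhfhdda')
  15 → (12, 'hfhdda')
  16 → (0, 'hhacbhheaeafhfhdda')
  17 → (5, 'hheaeafhfhdda')

SA = [17, 2, 8, 10, 4, 3, 16, 15, 7, 9, 13, 11, 1, 14, 6, 12, 0, 5]
[i] adj suffixes → lcp
  [1] 17/2 → 1 ('a')
  [2] 2/8 → 1 ('a')
  [3] 8/10 → 1 ('a')
  [4] 10/4 → 0 ('')
  [5] 4/3 → 0 ('')
  [6] 3/16 → 0 ('')
  [7] 16/15 → 1 ('d')
  [8] 15/7 → 0 ('')
  [9] 7/9 → 2 ('ea')
  [10] 9/13 → 0 ('')
  [11] 13/11 → 2 ('fh')
  [12] 11/1 → 0 ('')
  [13] 1/14 → 1 ('h')
  [14] 14/6 → 1 ('h')
  [15] 6/12 → 1 ('h')
  [16] 12/0 → 1 ('h')
  [17] 0/5 → 2 ('hh')

[0, 1, 1, 1, 0, 0, 0, 1, 0, 2, 0, 2, 0, 1, 1, 1, 1, 2]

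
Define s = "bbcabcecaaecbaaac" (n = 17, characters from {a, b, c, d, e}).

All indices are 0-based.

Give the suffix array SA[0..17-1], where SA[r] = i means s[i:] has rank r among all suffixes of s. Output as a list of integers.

[13, 14, 8, 3, 15, 9, 12, 0, 1, 4, 16, 7, 2, 11, 5, 6, 10]

rank→(start, suffix):
  0 → (13, 'aaac')
  1 → (14, 'aac')
  2 → (8, 'aaecbaaac')
  3 → (3, 'abcecaaecbaaac')
  4 → (15, 'ac')
  5 → (9, 'aecbaaac')
  6 → (12, 'baaac')
  7 → (0, 'bbcabcecaaecbaaac')
  8 → (1, 'bcabcecaaecbaaac')
  9 → (4, 'bcecaaecbaaac')
  10 → (16, 'c')
  11 → (7, 'caaecbaaac')
  12 → (2, 'cabcecaaecbaaac')
  13 → (11, 'cbaaac')
  14 → (5, 'cecaaecbaaac')
  15 → (6, 'ecaaecbaaac')
  16 → (10, 'ecbaaac')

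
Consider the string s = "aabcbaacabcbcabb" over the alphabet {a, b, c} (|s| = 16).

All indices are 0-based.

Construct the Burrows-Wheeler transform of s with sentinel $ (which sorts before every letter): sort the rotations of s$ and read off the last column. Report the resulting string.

rank  rotation           last
    0  $aabcbaacabcbcabb  b
    1  aabcbaacabcbcabb$  $
    2  aacabcbcabb$aabcb  b
    3  abb$aabcbaacabcbc  c
    4  abcbaacabcbcabb$a  a
    5  abcbcabb$aabcbaac  c
    6  acabcbcabb$aabcba  a
    7  b$aabcbaacabcbcab  b
    8  baacabcbcabb$aabc  c
    9  bb$aabcbaacabcbca  a
   10  bcabb$aabcbaacabc  c
   11  bcbaacabcbcabb$aa  a
   12  bcbcabb$aabcbaaca  a
   13  cabb$aabcbaacabcb  b
   14  cabcbcabb$aabcbaa  a
   15  cbaacabcbcabb$aab  b
   16  cbcabb$aabcbaacab  b

b$bcacabcacaababb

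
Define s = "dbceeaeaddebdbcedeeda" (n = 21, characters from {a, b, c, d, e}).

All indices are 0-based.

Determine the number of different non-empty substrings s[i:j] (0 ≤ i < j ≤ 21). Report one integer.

rank | idx | suffix
   0 |  20 | a
   1 |   7 | addebdbcedeeda
   2 |   5 | aeaddebdbcedeeda
   3 |  13 | bcedeeda
   4 |   1 | bceeaeaddebdbcedeeda
   5 |  11 | bdbcedeeda
   6 |  14 | cedeeda
   7 |   2 | ceeaeaddebdbcedeeda
   8 |  19 | da
   9 |  12 | dbcedeeda
  10 |   0 | dbceeaeaddebdbcedeeda
  11 |   8 | ddebdbcedeeda
  12 |   9 | debdbcedeeda
  13 |  16 | deeda
  14 |   6 | eaddebdbcedeeda
  15 |   4 | eaeaddebdbcedeeda
  16 |  10 | ebdbcedeeda
  17 |  18 | eda
  18 |  15 | edeeda
  19 |   3 | eeaeaddebdbcedeeda
  20 |  17 | eeda

SA = [20, 7, 5, 13, 1, 11, 14, 2, 19, 12, 0, 8, 9, 16, 6, 4, 10, 18, 15, 3, 17]
i: (SA[i-1],SA[i]) lcp shared
  1: (20,7) 1 'a'
  2: (7,5) 1 'a'
  3: (5,13) 0 ''
  4: (13,1) 3 'bce'
  5: (1,11) 1 'b'
  6: (11,14) 0 ''
  7: (14,2) 2 'ce'
  8: (2,19) 0 ''
  9: (19,12) 1 'd'
  10: (12,0) 4 'dbce'
  11: (0,8) 1 'd'
  12: (8,9) 1 'd'
  13: (9,16) 2 'de'
  14: (16,6) 0 ''
  15: (6,4) 2 'ea'
  16: (4,10) 1 'e'
  17: (10,18) 1 'e'
  18: (18,15) 2 'ed'
  19: (15,3) 1 'e'
  20: (3,17) 2 'ee'

n(n+1)/2 = 21·22/2 = 231
Σ LCP = 0 + 1 + 1 + 0 + 3 + 1 + 0 + 2 + 0 + 1 + 4 + 1 + 1 + 2 + 0 + 2 + 1 + 1 + 2 + 1 + 2 = 26
distinct = 231 − 26 = 205

205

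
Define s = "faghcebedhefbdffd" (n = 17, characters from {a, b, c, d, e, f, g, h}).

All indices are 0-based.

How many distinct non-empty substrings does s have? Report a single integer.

144

rank | idx | suffix
   0 |   1 | aghcebedhefbdffd
   1 |  12 | bdffd
   2 |   6 | bedhefbdffd
   3 |   4 | cebedhefbdffd
   4 |  16 | d
   5 |  13 | dffd
   6 |   8 | dhefbdffd
   7 |   5 | ebedhefbdffd
   8 |   7 | edhefbdffd
   9 |  10 | efbdffd
  10 |   0 | faghcebedhefbdffd
  11 |  11 | fbdffd
  12 |  15 | fd
  13 |  14 | ffd
  14 |   2 | ghcebedhefbdffd
  15 |   3 | hcebedhefbdffd
  16 |   9 | hefbdffd

SA = [1, 12, 6, 4, 16, 13, 8, 5, 7, 10, 0, 11, 15, 14, 2, 3, 9]
i: (SA[i-1],SA[i]) lcp shared
  1: (1,12) 0 ''
  2: (12,6) 1 'b'
  3: (6,4) 0 ''
  4: (4,16) 0 ''
  5: (16,13) 1 'd'
  6: (13,8) 1 'd'
  7: (8,5) 0 ''
  8: (5,7) 1 'e'
  9: (7,10) 1 'e'
  10: (10,0) 0 ''
  11: (0,11) 1 'f'
  12: (11,15) 1 'f'
  13: (15,14) 1 'f'
  14: (14,2) 0 ''
  15: (2,3) 0 ''
  16: (3,9) 1 'h'

n(n+1)/2 = 17·18/2 = 153
Σ LCP = 0 + 0 + 1 + 0 + 0 + 1 + 1 + 0 + 1 + 1 + 0 + 1 + 1 + 1 + 0 + 0 + 1 = 9
distinct = 153 − 9 = 144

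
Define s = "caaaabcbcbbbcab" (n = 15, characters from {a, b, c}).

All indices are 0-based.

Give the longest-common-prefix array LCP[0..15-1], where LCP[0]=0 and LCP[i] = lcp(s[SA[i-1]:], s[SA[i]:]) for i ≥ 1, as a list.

rank→(start, suffix):
  0 → (1, 'aaaabcbcbbbcab')
  1 → (2, 'aaabcbcbbbcab')
  2 → (3, 'aabcbcbbbcab')
  3 → (13, 'ab')
  4 → (4, 'abcbcbbbcab')
  5 → (14, 'b')
  6 → (9, 'bbbcab')
  7 → (10, 'bbcab')
  8 → (11, 'bcab')
  9 → (7, 'bcbbbcab')
  10 → (5, 'bcbcbbbcab')
  11 → (0, 'caaaabcbcbbbcab')
  12 → (12, 'cab')
  13 → (8, 'cbbbcab')
  14 → (6, 'cbcbbbcab')

SA = [1, 2, 3, 13, 4, 14, 9, 10, 11, 7, 5, 0, 12, 8, 6]
[i] adj suffixes → lcp
  [1] 1/2 → 3 ('aaa')
  [2] 2/3 → 2 ('aa')
  [3] 3/13 → 1 ('a')
  [4] 13/4 → 2 ('ab')
  [5] 4/14 → 0 ('')
  [6] 14/9 → 1 ('b')
  [7] 9/10 → 2 ('bb')
  [8] 10/11 → 1 ('b')
  [9] 11/7 → 2 ('bc')
  [10] 7/5 → 3 ('bcb')
  [11] 5/0 → 0 ('')
  [12] 0/12 → 2 ('ca')
  [13] 12/8 → 1 ('c')
  [14] 8/6 → 2 ('cb')

[0, 3, 2, 1, 2, 0, 1, 2, 1, 2, 3, 0, 2, 1, 2]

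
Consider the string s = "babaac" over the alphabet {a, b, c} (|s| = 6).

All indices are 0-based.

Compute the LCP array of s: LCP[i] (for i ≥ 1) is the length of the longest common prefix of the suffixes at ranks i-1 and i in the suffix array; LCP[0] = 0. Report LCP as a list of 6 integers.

rank | idx | suffix
   0 |   3 | aac
   1 |   1 | abaac
   2 |   4 | ac
   3 |   2 | baac
   4 |   0 | babaac
   5 |   5 | c

SA = [3, 1, 4, 2, 0, 5]
[i] adj suffixes → lcp
  [1] 3/1 → 1 ('a')
  [2] 1/4 → 1 ('a')
  [3] 4/2 → 0 ('')
  [4] 2/0 → 2 ('ba')
  [5] 0/5 → 0 ('')

[0, 1, 1, 0, 2, 0]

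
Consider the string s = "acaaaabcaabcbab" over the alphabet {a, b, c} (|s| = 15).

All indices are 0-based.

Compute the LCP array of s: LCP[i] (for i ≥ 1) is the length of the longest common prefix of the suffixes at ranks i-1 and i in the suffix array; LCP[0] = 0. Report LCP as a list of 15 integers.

rank | idx | suffix
   0 |   2 | aaaabcaabcbab
   1 |   3 | aaabcaabcbab
   2 |   4 | aabcaabcbab
   3 |   8 | aabcbab
   4 |  13 | ab
   5 |   5 | abcaabcbab
   6 |   9 | abcbab
   7 |   0 | acaaaabcaabcbab
   8 |  14 | b
   9 |  12 | bab
  10 |   6 | bcaabcbab
  11 |  10 | bcbab
  12 |   1 | caaaabcaabcbab
  13 |   7 | caabcbab
  14 |  11 | cbab

SA = [2, 3, 4, 8, 13, 5, 9, 0, 14, 12, 6, 10, 1, 7, 11]
rank  pair      lcp
   1  s[2:],s[3:]  3  'aaa'
   2  s[3:],s[4:]  2  'aa'
   3  s[4:],s[8:]  4  'aabc'
   4  s[8:],s[13:]  1  'a'
   5  s[13:],s[5:]  2  'ab'
   6  s[5:],s[9:]  3  'abc'
   7  s[9:],s[0:]  1  'a'
   8  s[0:],s[14:]  0  ''
   9  s[14:],s[12:]  1  'b'
  10  s[12:],s[6:]  1  'b'
  11  s[6:],s[10:]  2  'bc'
  12  s[10:],s[1:]  0  ''
  13  s[1:],s[7:]  3  'caa'
  14  s[7:],s[11:]  1  'c'

[0, 3, 2, 4, 1, 2, 3, 1, 0, 1, 1, 2, 0, 3, 1]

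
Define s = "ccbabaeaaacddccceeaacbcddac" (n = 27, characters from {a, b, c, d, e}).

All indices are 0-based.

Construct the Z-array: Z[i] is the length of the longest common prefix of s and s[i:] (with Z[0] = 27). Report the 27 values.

[27, 1, 0, 0, 0, 0, 0, 0, 0, 0, 1, 0, 0, 2, 2, 1, 0, 0, 0, 0, 1, 0, 1, 0, 0, 0, 1]

Z[0]=27
i=1: outside box; Z[1]=1 scan→box=[1,2)
i=2: outside box; Z[2]=0
i=3: outside box; Z[3]=0
i=4: outside box; Z[4]=0
i=5: outside box; Z[5]=0
i=6: outside box; Z[6]=0
i=7: outside box; Z[7]=0
i=8: outside box; Z[8]=0
i=9: outside box; Z[9]=0
i=10: outside box; Z[10]=1 scan→box=[10,11)
i=11: outside box; Z[11]=0
i=12: outside box; Z[12]=0
i=13: outside box; Z[13]=2 scan→box=[13,15)
i=14: min(r-i=1, Z[1]=1)=1; Z[14]=2 scan→box=[14,16)
i=15: min(r-i=1, Z[1]=1)=1; Z[15]=1
i=16: outside box; Z[16]=0
i=17: outside box; Z[17]=0
i=18: outside box; Z[18]=0
i=19: outside box; Z[19]=0
i=20: outside box; Z[20]=1 scan→box=[20,21)
i=21: outside box; Z[21]=0
i=22: outside box; Z[22]=1 scan→box=[22,23)
i=23: outside box; Z[23]=0
i=24: outside box; Z[24]=0
i=25: outside box; Z[25]=0
i=26: outside box; Z[26]=1 scan→box=[26,27)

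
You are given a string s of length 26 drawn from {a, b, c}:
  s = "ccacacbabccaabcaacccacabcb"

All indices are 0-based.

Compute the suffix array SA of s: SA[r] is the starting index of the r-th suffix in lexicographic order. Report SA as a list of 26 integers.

[11, 15, 12, 22, 7, 20, 2, 4, 16, 25, 6, 13, 23, 8, 10, 14, 21, 19, 1, 3, 24, 5, 9, 18, 0, 17]

rank | idx | suffix
   0 |  11 | aabcaacccacabcb
   1 |  15 | aacccacabcb
   2 |  12 | abcaacccacabcb
   3 |  22 | abcb
   4 |   7 | abccaabcaacccacabcb
   5 |  20 | acabcb
   6 |   2 | acacbabccaabcaacccacabcb
   7 |   4 | acbabccaabcaacccacabcb
   8 |  16 | acccacabcb
   9 |  25 | b
  10 |   6 | babccaabcaacccacabcb
  11 |  13 | bcaacccacabcb
  12 |  23 | bcb
  13 |   8 | bccaabcaacccacabcb
  14 |  10 | caabcaacccacabcb
  15 |  14 | caacccacabcb
  16 |  21 | cabcb
  17 |  19 | cacabcb
  18 |   1 | cacacbabccaabcaacccacabcb
  19 |   3 | cacbabccaabcaacccacabcb
  20 |  24 | cb
  21 |   5 | cbabccaabcaacccacabcb
  22 |   9 | ccaabcaacccacabcb
  23 |  18 | ccacabcb
  24 |   0 | ccacacbabccaabcaacccacabcb
  25 |  17 | cccacabcb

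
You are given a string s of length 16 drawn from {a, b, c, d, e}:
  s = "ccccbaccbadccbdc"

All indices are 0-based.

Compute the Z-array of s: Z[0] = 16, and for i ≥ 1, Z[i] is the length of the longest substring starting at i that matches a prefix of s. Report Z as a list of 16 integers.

Z[0]=16
i=1: outside box; Z[1]=3 extend→box=[1,4)
i=2: min(r-i=2, Z[1]=3)=2; Z[2]=2
i=3: min(r-i=1, Z[2]=2)=1; Z[3]=1
i=4: outside box; Z[4]=0
i=5: outside box; Z[5]=0
i=6: outside box; Z[6]=2 extend→box=[6,8)
i=7: min(r-i=1, Z[1]=3)=1; Z[7]=1
i=8: outside box; Z[8]=0
i=9: outside box; Z[9]=0
i=10: outside box; Z[10]=0
i=11: outside box; Z[11]=2 extend→box=[11,13)
i=12: min(r-i=1, Z[1]=3)=1; Z[12]=1
i=13: outside box; Z[13]=0
i=14: outside box; Z[14]=0
i=15: outside box; Z[15]=1 extend→box=[15,16)

[16, 3, 2, 1, 0, 0, 2, 1, 0, 0, 0, 2, 1, 0, 0, 1]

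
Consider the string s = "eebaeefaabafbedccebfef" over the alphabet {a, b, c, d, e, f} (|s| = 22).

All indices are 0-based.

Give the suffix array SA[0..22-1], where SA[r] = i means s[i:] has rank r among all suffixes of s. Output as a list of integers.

[7, 8, 3, 10, 2, 9, 12, 18, 15, 16, 14, 1, 17, 13, 0, 4, 20, 5, 21, 6, 11, 19]

rank | idx | suffix
   0 |   7 | aabafbedccebfef
   1 |   8 | abafbedccebfef
   2 |   3 | aeefaabafbedccebfef
   3 |  10 | afbedccebfef
   4 |   2 | baeefaabafbedccebfef
   5 |   9 | bafbedccebfef
   6 |  12 | bedccebfef
   7 |  18 | bfef
   8 |  15 | ccebfef
   9 |  16 | cebfef
  10 |  14 | dccebfef
  11 |   1 | ebaeefaabafbedccebfef
  12 |  17 | ebfef
  13 |  13 | edccebfef
  14 |   0 | eebaeefaabafbedccebfef
  15 |   4 | eefaabafbedccebfef
  16 |  20 | ef
  17 |   5 | efaabafbedccebfef
  18 |  21 | f
  19 |   6 | faabafbedccebfef
  20 |  11 | fbedccebfef
  21 |  19 | fef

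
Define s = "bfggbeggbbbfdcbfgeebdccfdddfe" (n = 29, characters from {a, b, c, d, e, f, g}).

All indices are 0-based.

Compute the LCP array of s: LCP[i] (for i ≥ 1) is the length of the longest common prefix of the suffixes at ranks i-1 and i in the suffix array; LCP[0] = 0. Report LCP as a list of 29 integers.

sorted suffixes:
  #0 SA[0]=8  'bbbfdcbfgeebdccfdddfe'
  #1 SA[1]=9  'bbfdcbfgeebdccfdddfe'
  #2 SA[2]=19  'bdccfdddfe'
  #3 SA[3]=4  'beggbbbfdcbfgeebdccfdddfe'
  #4 SA[4]=10  'bfdcbfgeebdccfdddfe'
  #5 SA[5]=14  'bfgeebdccfdddfe'
  #6 SA[6]=0  'bfggbeggbbbfdcbfgeebdccfdddfe'
  #7 SA[7]=13  'cbfgeebdccfdddfe'
  #8 SA[8]=21  'ccfdddfe'
  #9 SA[9]=22  'cfdddfe'
  #10 SA[10]=12  'dcbfgeebdccfdddfe'
  #11 SA[11]=20  'dccfdddfe'
  #12 SA[12]=24  'dddfe'
  #13 SA[13]=25  'ddfe'
  #14 SA[14]=26  'dfe'
  #15 SA[15]=28  'e'
  #16 SA[16]=18  'ebdccfdddfe'
  #17 SA[17]=17  'eebdccfdddfe'
  #18 SA[18]=5  'eggbbbfdcbfgeebdccfdddfe'
  #19 SA[19]=11  'fdcbfgeebdccfdddfe'
  #20 SA[20]=23  'fdddfe'
  #21 SA[21]=27  'fe'
  #22 SA[22]=15  'fgeebdccfdddfe'
  #23 SA[23]=1  'fggbeggbbbfdcbfgeebdccfdddfe'
  #24 SA[24]=7  'gbbbfdcbfgeebdccfdddfe'
  #25 SA[25]=3  'gbeggbbbfdcbfgeebdccfdddfe'
  #26 SA[26]=16  'geebdccfdddfe'
  #27 SA[27]=6  'ggbbbfdcbfgeebdccfdddfe'
  #28 SA[28]=2  'ggbeggbbbfdcbfgeebdccfdddfe'

SA = [8, 9, 19, 4, 10, 14, 0, 13, 21, 22, 12, 20, 24, 25, 26, 28, 18, 17, 5, 11, 23, 27, 15, 1, 7, 3, 16, 6, 2]
i: (SA[i-1],SA[i]) lcp shared
  1: (8,9) 2 'bb'
  2: (9,19) 1 'b'
  3: (19,4) 1 'b'
  4: (4,10) 1 'b'
  5: (10,14) 2 'bf'
  6: (14,0) 3 'bfg'
  7: (0,13) 0 ''
  8: (13,21) 1 'c'
  9: (21,22) 1 'c'
  10: (22,12) 0 ''
  11: (12,20) 2 'dc'
  12: (20,24) 1 'd'
  13: (24,25) 2 'dd'
  14: (25,26) 1 'd'
  15: (26,28) 0 ''
  16: (28,18) 1 'e'
  17: (18,17) 1 'e'
  18: (17,5) 1 'e'
  19: (5,11) 0 ''
  20: (11,23) 2 'fd'
  21: (23,27) 1 'f'
  22: (27,15) 1 'f'
  23: (15,1) 2 'fg'
  24: (1,7) 0 ''
  25: (7,3) 2 'gb'
  26: (3,16) 1 'g'
  27: (16,6) 1 'g'
  28: (6,2) 3 'ggb'

[0, 2, 1, 1, 1, 2, 3, 0, 1, 1, 0, 2, 1, 2, 1, 0, 1, 1, 1, 0, 2, 1, 1, 2, 0, 2, 1, 1, 3]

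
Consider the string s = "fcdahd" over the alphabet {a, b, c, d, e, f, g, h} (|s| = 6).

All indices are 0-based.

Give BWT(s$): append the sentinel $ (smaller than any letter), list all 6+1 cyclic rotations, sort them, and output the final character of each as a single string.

ddfhc$a

rank  rotation last
    0  $fcdahd  d
    1  ahd$fcd  d
    2  cdahd$f  f
    3  d$fcdah  h
    4  dahd$fc  c
    5  fcdahd$  $
    6  hd$fcda  a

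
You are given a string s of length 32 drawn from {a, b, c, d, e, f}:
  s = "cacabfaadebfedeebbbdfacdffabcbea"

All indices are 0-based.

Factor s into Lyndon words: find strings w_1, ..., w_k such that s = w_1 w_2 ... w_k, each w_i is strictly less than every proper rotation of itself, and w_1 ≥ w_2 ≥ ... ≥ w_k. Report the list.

emit factor 1: 'c' (i=0, period=1)
emit factor 2: 'ac' (i=1, period=2)
emit factor 3: 'abf' (i=3, period=3)
emit factor 4: 'aadebfedeebbbdfacdffabcbe' (i=6, period=25)
emit factor 5: 'a' (i=31, period=1)

["c", "ac", "abf", "aadebfedeebbbdfacdffabcbe", "a"]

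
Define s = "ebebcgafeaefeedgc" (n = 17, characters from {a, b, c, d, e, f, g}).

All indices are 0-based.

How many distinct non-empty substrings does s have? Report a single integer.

141

rank | idx | suffix
   0 |   9 | aefeedgc
   1 |   6 | afeaefeedgc
   2 |   3 | bcgafeaefeedgc
   3 |   1 | bebcgafeaefeedgc
   4 |  16 | c
   5 |   4 | cgafeaefeedgc
   6 |  14 | dgc
   7 |   8 | eaefeedgc
   8 |   2 | ebcgafeaefeedgc
   9 |   0 | ebebcgafeaefeedgc
  10 |  13 | edgc
  11 |  12 | eedgc
  12 |  10 | efeedgc
  13 |   7 | feaefeedgc
  14 |  11 | feedgc
  15 |   5 | gafeaefeedgc
  16 |  15 | gc

SA = [9, 6, 3, 1, 16, 4, 14, 8, 2, 0, 13, 12, 10, 7, 11, 5, 15]
[i] adj suffixes → lcp
  [1] 9/6 → 1 ('a')
  [2] 6/3 → 0 ('')
  [3] 3/1 → 1 ('b')
  [4] 1/16 → 0 ('')
  [5] 16/4 → 1 ('c')
  [6] 4/14 → 0 ('')
  [7] 14/8 → 0 ('')
  [8] 8/2 → 1 ('e')
  [9] 2/0 → 2 ('eb')
  [10] 0/13 → 1 ('e')
  [11] 13/12 → 1 ('e')
  [12] 12/10 → 1 ('e')
  [13] 10/7 → 0 ('')
  [14] 7/11 → 2 ('fe')
  [15] 11/5 → 0 ('')
  [16] 5/15 → 1 ('g')

n(n+1)/2 = 17·18/2 = 153
Σ LCP = 0 + 1 + 0 + 1 + 0 + 1 + 0 + 0 + 1 + 2 + 1 + 1 + 1 + 0 + 2 + 0 + 1 = 12
distinct = 153 − 12 = 141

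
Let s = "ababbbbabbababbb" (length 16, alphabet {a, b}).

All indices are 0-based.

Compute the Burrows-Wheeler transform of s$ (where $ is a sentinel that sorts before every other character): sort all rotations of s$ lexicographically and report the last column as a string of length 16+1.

rank  rotation           last
    0  $ababbbbabbababbb  b
    1  ababbb$ababbbbabb  b
    2  ababbbbabbababbb$  $
    3  abbababbb$ababbbb  b
    4  abbb$ababbbbabbab  b
    5  abbbbabbababbb$ab  b
    6  b$ababbbbabbababb  b
    7  bababbb$ababbbbab  b
    8  babbababbb$ababbb  b
    9  babbb$ababbbbabba  a
   10  babbbbabbababbb$a  a
   11  bb$ababbbbabbabab  b
   12  bbababbb$ababbbba  a
   13  bbabbababbb$ababb  b
   14  bbb$ababbbbabbaba  a
   15  bbbabbababbb$abab  b
   16  bbbbabbababbb$aba  a

bb$bbbbbbaabababa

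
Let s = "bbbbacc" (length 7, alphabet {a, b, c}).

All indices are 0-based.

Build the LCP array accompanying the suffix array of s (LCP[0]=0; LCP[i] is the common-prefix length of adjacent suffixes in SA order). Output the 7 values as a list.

rank→(start, suffix):
  0 → (4, 'acc')
  1 → (3, 'bacc')
  2 → (2, 'bbacc')
  3 → (1, 'bbbacc')
  4 → (0, 'bbbbacc')
  5 → (6, 'c')
  6 → (5, 'cc')

SA = [4, 3, 2, 1, 0, 6, 5]
[i] adj suffixes → lcp
  [1] 4/3 → 0 ('')
  [2] 3/2 → 1 ('b')
  [3] 2/1 → 2 ('bb')
  [4] 1/0 → 3 ('bbb')
  [5] 0/6 → 0 ('')
  [6] 6/5 → 1 ('c')

[0, 0, 1, 2, 3, 0, 1]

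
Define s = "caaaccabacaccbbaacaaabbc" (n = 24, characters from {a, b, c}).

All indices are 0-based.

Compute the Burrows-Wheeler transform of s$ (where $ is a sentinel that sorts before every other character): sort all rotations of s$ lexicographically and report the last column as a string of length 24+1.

cccabacaabacbacabba$cacaa

rank  rotation                   last
    0  $caaaccabacaccbbaacaaabbc  c
    1  aaabbc$caaaccabacaccbbaac  c
    2  aaaccabacaccbbaacaaabbc$c  c
    3  aabbc$caaaccabacaccbbaaca  a
    4  aacaaabbc$caaaccabacaccbb  b
    5  aaccabacaccbbaacaaabbc$ca  a
    6  abacaccbbaacaaabbc$caaacc  c
    7  abbc$caaaccabacaccbbaacaa  a
    8  acaaabbc$caaaccabacaccbba  a
    9  acaccbbaacaaabbc$caaaccab  b
   10  accabacaccbbaacaaabbc$caa  a
   11  accbbaacaaabbc$caaaccabac  c
   12  baacaaabbc$caaaccabacaccb  b
   13  bacaccbbaacaaabbc$caaacca  a
   14  bbaacaaabbc$caaaccabacacc  c
   15  bbc$caaaccabacaccbbaacaaa  a
   16  bc$caaaccabacaccbbaacaaab  b
   17  c$caaaccabacaccbbaacaaabb  b
   18  caaabbc$caaaccabacaccbbaa  a
   19  caaaccabacaccbbaacaaabbc$  $
   20  cabacaccbbaacaaabbc$caaac  c
   21  caccbbaacaaabbc$caaaccaba  a
   22  cbbaacaaabbc$caaaccabacac  c
   23  ccabacaccbbaacaaabbc$caaa  a
   24  ccbbaacaaabbc$caaaccabaca  a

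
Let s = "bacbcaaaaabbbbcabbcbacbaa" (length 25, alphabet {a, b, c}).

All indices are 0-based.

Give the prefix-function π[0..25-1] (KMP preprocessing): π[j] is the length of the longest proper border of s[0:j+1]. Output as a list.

π[0] = 0
j=1 s[j]='a': π[1]=0 (border '')
j=2 s[j]='c': π[2]=0 (border '')
j=3 s[j]='b': π[3]=1 (border 'b')
j=4 s[j]='c': k: 1→0; π[4]=0 (border '')
j=5 s[j]='a': π[5]=0 (border '')
j=6 s[j]='a': π[6]=0 (border '')
j=7 s[j]='a': π[7]=0 (border '')
j=8 s[j]='a': π[8]=0 (border '')
j=9 s[j]='a': π[9]=0 (border '')
j=10 s[j]='b': π[10]=1 (border 'b')
j=11 s[j]='b': k: 1→0; π[11]=1 (border 'b')
j=12 s[j]='b': k: 1→0; π[12]=1 (border 'b')
j=13 s[j]='b': k: 1→0; π[13]=1 (border 'b')
j=14 s[j]='c': k: 1→0; π[14]=0 (border '')
j=15 s[j]='a': π[15]=0 (border '')
j=16 s[j]='b': π[16]=1 (border 'b')
j=17 s[j]='b': k: 1→0; π[17]=1 (border 'b')
j=18 s[j]='c': k: 1→0; π[18]=0 (border '')
j=19 s[j]='b': π[19]=1 (border 'b')
j=20 s[j]='a': π[20]=2 (border 'ba')
j=21 s[j]='c': π[21]=3 (border 'bac')
j=22 s[j]='b': π[22]=4 (border 'bacb')
j=23 s[j]='a': k: 4→1; π[23]=2 (border 'ba')
j=24 s[j]='a': k: 2→0; π[24]=0 (border '')

[0, 0, 0, 1, 0, 0, 0, 0, 0, 0, 1, 1, 1, 1, 0, 0, 1, 1, 0, 1, 2, 3, 4, 2, 0]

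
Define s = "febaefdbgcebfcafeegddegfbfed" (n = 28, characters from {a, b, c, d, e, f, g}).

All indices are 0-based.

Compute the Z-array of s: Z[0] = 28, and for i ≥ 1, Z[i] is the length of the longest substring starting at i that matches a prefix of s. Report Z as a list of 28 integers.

[28, 0, 0, 0, 0, 1, 0, 0, 0, 0, 0, 0, 1, 0, 0, 2, 0, 0, 0, 0, 0, 0, 0, 1, 0, 2, 0, 0]

Z[0]=28
i=1: fresh scan; Z[1]=0
i=2: fresh scan; Z[2]=0
i=3: fresh scan; Z[3]=0
i=4: fresh scan; Z[4]=0
i=5: fresh scan; Z[5]=1 grow→box=[5,6)
i=6: fresh scan; Z[6]=0
i=7: fresh scan; Z[7]=0
i=8: fresh scan; Z[8]=0
i=9: fresh scan; Z[9]=0
i=10: fresh scan; Z[10]=0
i=11: fresh scan; Z[11]=0
i=12: fresh scan; Z[12]=1 grow→box=[12,13)
i=13: fresh scan; Z[13]=0
i=14: fresh scan; Z[14]=0
i=15: fresh scan; Z[15]=2 grow→box=[15,17)
i=16: min(r-i=1, Z[1]=0)=0; Z[16]=0
i=17: fresh scan; Z[17]=0
i=18: fresh scan; Z[18]=0
i=19: fresh scan; Z[19]=0
i=20: fresh scan; Z[20]=0
i=21: fresh scan; Z[21]=0
i=22: fresh scan; Z[22]=0
i=23: fresh scan; Z[23]=1 grow→box=[23,24)
i=24: fresh scan; Z[24]=0
i=25: fresh scan; Z[25]=2 grow→box=[25,27)
i=26: min(r-i=1, Z[1]=0)=0; Z[26]=0
i=27: fresh scan; Z[27]=0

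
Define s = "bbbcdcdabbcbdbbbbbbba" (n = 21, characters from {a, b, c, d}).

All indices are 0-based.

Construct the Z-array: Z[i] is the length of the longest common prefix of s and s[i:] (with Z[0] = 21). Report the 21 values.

[21, 2, 1, 0, 0, 0, 0, 0, 2, 1, 0, 1, 0, 3, 3, 3, 3, 3, 2, 1, 0]

Z[0]=21
i=1: outside box; Z[1]=2 extend→box=[1,3)
i=2: min(r-i=1, Z[1]=2)=1; Z[2]=1
i=3: outside box; Z[3]=0
i=4: outside box; Z[4]=0
i=5: outside box; Z[5]=0
i=6: outside box; Z[6]=0
i=7: outside box; Z[7]=0
i=8: outside box; Z[8]=2 extend→box=[8,10)
i=9: min(r-i=1, Z[1]=2)=1; Z[9]=1
i=10: outside box; Z[10]=0
i=11: outside box; Z[11]=1 extend→box=[11,12)
i=12: outside box; Z[12]=0
i=13: outside box; Z[13]=3 extend→box=[13,16)
i=14: min(r-i=2, Z[1]=2)=2; Z[14]=3 extend→box=[14,17)
i=15: min(r-i=2, Z[1]=2)=2; Z[15]=3 extend→box=[15,18)
i=16: min(r-i=2, Z[1]=2)=2; Z[16]=3 extend→box=[16,19)
i=17: min(r-i=2, Z[1]=2)=2; Z[17]=3 extend→box=[17,20)
i=18: min(r-i=2, Z[1]=2)=2; Z[18]=2
i=19: min(r-i=1, Z[2]=1)=1; Z[19]=1
i=20: outside box; Z[20]=0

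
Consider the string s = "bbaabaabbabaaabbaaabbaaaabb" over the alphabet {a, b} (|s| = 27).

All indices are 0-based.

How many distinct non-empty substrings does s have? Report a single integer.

rank→(start, suffix):
  0 → (21, 'aaaabb')
  1 → (22, 'aaabb')
  2 → (16, 'aaabbaaaabb')
  3 → (11, 'aaabbaaabbaaaabb')
  4 → (2, 'aabaabbabaaabbaaabbaaaabb')
  5 → (23, 'aabb')
  6 → (17, 'aabbaaaabb')
  7 → (12, 'aabbaaabbaaaabb')
  8 → (5, 'aabbabaaabbaaabbaaaabb')
  9 → (9, 'abaaabbaaabbaaaabb')
  10 → (3, 'abaabbabaaabbaaabbaaaabb')
  11 → (24, 'abb')
  12 → (18, 'abbaaaabb')
  13 → (13, 'abbaaabbaaaabb')
  14 → (6, 'abbabaaabbaaabbaaaabb')
  15 → (26, 'b')
  16 → (20, 'baaaabb')
  17 → (15, 'baaabbaaaabb')
  18 → (10, 'baaabbaaabbaaaabb')
  19 → (1, 'baabaabbabaaabbaaabbaaaabb')
  20 → (4, 'baabbabaaabbaaabbaaaabb')
  21 → (8, 'babaaabbaaabbaaaabb')
  22 → (25, 'bb')
  23 → (19, 'bbaaaabb')
  24 → (14, 'bbaaabbaaaabb')
  25 → (0, 'bbaabaabbabaaabbaaabbaaaabb')
  26 → (7, 'bbabaaabbaaabbaaaabb')

SA = [21, 22, 16, 11, 2, 23, 17, 12, 5, 9, 3, 24, 18, 13, 6, 26, 20, 15, 10, 1, 4, 8, 25, 19, 14, 0, 7]
i: (SA[i-1],SA[i]) lcp shared
  1: (21,22) 3 'aaa'
  2: (22,16) 5 'aaabb'
  3: (16,11) 8 'aaabbaaa'
  4: (11,2) 2 'aa'
  5: (2,23) 3 'aab'
  6: (23,17) 4 'aabb'
  7: (17,12) 7 'aabbaaa'
  8: (12,5) 5 'aabba'
  9: (5,9) 1 'a'
  10: (9,3) 4 'abaa'
  11: (3,24) 2 'ab'
  12: (24,18) 3 'abb'
  13: (18,13) 6 'abbaaa'
  14: (13,6) 4 'abba'
  15: (6,26) 0 ''
  16: (26,20) 1 'b'
  17: (20,15) 4 'baaa'
  18: (15,10) 9 'baaabbaaa'
  19: (10,1) 3 'baa'
  20: (1,4) 4 'baab'
  21: (4,8) 2 'ba'
  22: (8,25) 1 'b'
  23: (25,19) 2 'bb'
  24: (19,14) 5 'bbaaa'
  25: (14,0) 4 'bbaa'
  26: (0,7) 3 'bba'

n(n+1)/2 = 27·28/2 = 378
Σ LCP = 0 + 3 + 5 + 8 + 2 + 3 + 4 + 7 + 5 + 1 + 4 + 2 + 3 + 6 + 4 + 0 + 1 + 4 + 9 + 3 + 4 + 2 + 1 + 2 + 5 + 4 + 3 = 95
distinct = 378 − 95 = 283

283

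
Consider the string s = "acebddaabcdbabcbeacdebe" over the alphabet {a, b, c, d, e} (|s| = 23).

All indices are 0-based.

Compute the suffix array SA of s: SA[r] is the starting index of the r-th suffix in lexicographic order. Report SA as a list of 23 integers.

rank→(start, suffix):
  0 → (6, 'aabcdbabcbeacdebe')
  1 → (12, 'abcbeacdebe')
  2 → (7, 'abcdbabcbeacdebe')
  3 → (17, 'acdebe')
  4 → (0, 'acebddaabcdbabcbeacdebe')
  5 → (11, 'babcbeacdebe')
  6 → (13, 'bcbeacdebe')
  7 → (8, 'bcdbabcbeacdebe')
  8 → (3, 'bddaabcdbabcbeacdebe')
  9 → (21, 'be')
  10 → (15, 'beacdebe')
  11 → (14, 'cbeacdebe')
  12 → (9, 'cdbabcbeacdebe')
  13 → (18, 'cdebe')
  14 → (1, 'cebddaabcdbabcbeacdebe')
  15 → (5, 'daabcdbabcbeacdebe')
  16 → (10, 'dbabcbeacdebe')
  17 → (4, 'ddaabcdbabcbeacdebe')
  18 → (19, 'debe')
  19 → (22, 'e')
  20 → (16, 'eacdebe')
  21 → (2, 'ebddaabcdbabcbeacdebe')
  22 → (20, 'ebe')

[6, 12, 7, 17, 0, 11, 13, 8, 3, 21, 15, 14, 9, 18, 1, 5, 10, 4, 19, 22, 16, 2, 20]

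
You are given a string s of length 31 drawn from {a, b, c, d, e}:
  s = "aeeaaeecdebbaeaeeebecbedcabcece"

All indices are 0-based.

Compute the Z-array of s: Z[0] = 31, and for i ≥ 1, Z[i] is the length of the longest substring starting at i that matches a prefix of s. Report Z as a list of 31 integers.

[31, 0, 0, 1, 3, 0, 0, 0, 0, 0, 0, 0, 2, 0, 3, 0, 0, 0, 0, 0, 0, 0, 0, 0, 0, 1, 0, 0, 0, 0, 0]

Z[0]=31
i=1: i≥r, start 0; Z[1]=0
i=2: i≥r, start 0; Z[2]=0
i=3: i≥r, start 0; Z[3]=1 grow→box=[3,4)
i=4: i≥r, start 0; Z[4]=3 grow→box=[4,7)
i=5: min(r-i=2, Z[1]=0)=0; Z[5]=0
i=6: min(r-i=1, Z[2]=0)=0; Z[6]=0
i=7: i≥r, start 0; Z[7]=0
i=8: i≥r, start 0; Z[8]=0
i=9: i≥r, start 0; Z[9]=0
i=10: i≥r, start 0; Z[10]=0
i=11: i≥r, start 0; Z[11]=0
i=12: i≥r, start 0; Z[12]=2 grow→box=[12,14)
i=13: min(r-i=1, Z[1]=0)=0; Z[13]=0
i=14: i≥r, start 0; Z[14]=3 grow→box=[14,17)
i=15: min(r-i=2, Z[1]=0)=0; Z[15]=0
i=16: min(r-i=1, Z[2]=0)=0; Z[16]=0
i=17: i≥r, start 0; Z[17]=0
i=18: i≥r, start 0; Z[18]=0
i=19: i≥r, start 0; Z[19]=0
i=20: i≥r, start 0; Z[20]=0
i=21: i≥r, start 0; Z[21]=0
i=22: i≥r, start 0; Z[22]=0
i=23: i≥r, start 0; Z[23]=0
i=24: i≥r, start 0; Z[24]=0
i=25: i≥r, start 0; Z[25]=1 grow→box=[25,26)
i=26: i≥r, start 0; Z[26]=0
i=27: i≥r, start 0; Z[27]=0
i=28: i≥r, start 0; Z[28]=0
i=29: i≥r, start 0; Z[29]=0
i=30: i≥r, start 0; Z[30]=0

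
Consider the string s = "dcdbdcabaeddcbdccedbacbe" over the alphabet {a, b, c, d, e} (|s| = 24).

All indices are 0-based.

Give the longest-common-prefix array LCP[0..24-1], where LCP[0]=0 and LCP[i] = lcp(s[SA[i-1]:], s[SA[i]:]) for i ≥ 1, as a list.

[0, 1, 1, 0, 2, 1, 3, 1, 0, 1, 2, 1, 1, 1, 0, 2, 1, 2, 2, 2, 1, 0, 1, 2]

sorted suffixes:
  #0 SA[0]=6  'abaeddcbdccedbacbe'
  #1 SA[1]=20  'acbe'
  #2 SA[2]=8  'aeddcbdccedbacbe'
  #3 SA[3]=19  'bacbe'
  #4 SA[4]=7  'baeddcbdccedbacbe'
  #5 SA[5]=3  'bdcabaeddcbdccedbacbe'
  #6 SA[6]=13  'bdccedbacbe'
  #7 SA[7]=22  'be'
  #8 SA[8]=5  'cabaeddcbdccedbacbe'
  #9 SA[9]=12  'cbdccedbacbe'
  #10 SA[10]=21  'cbe'
  #11 SA[11]=15  'ccedbacbe'
  #12 SA[12]=1  'cdbdcabaeddcbdccedbacbe'
  #13 SA[13]=16  'cedbacbe'
  #14 SA[14]=18  'dbacbe'
  #15 SA[15]=2  'dbdcabaeddcbdccedbacbe'
  #16 SA[16]=4  'dcabaeddcbdccedbacbe'
  #17 SA[17]=11  'dcbdccedbacbe'
  #18 SA[18]=14  'dccedbacbe'
  #19 SA[19]=0  'dcdbdcabaeddcbdccedbacbe'
  #20 SA[20]=10  'ddcbdccedbacbe'
  #21 SA[21]=23  'e'
  #22 SA[22]=17  'edbacbe'
  #23 SA[23]=9  'eddcbdccedbacbe'

SA = [6, 20, 8, 19, 7, 3, 13, 22, 5, 12, 21, 15, 1, 16, 18, 2, 4, 11, 14, 0, 10, 23, 17, 9]
i: (SA[i-1],SA[i]) lcp shared
  1: (6,20) 1 'a'
  2: (20,8) 1 'a'
  3: (8,19) 0 ''
  4: (19,7) 2 'ba'
  5: (7,3) 1 'b'
  6: (3,13) 3 'bdc'
  7: (13,22) 1 'b'
  8: (22,5) 0 ''
  9: (5,12) 1 'c'
  10: (12,21) 2 'cb'
  11: (21,15) 1 'c'
  12: (15,1) 1 'c'
  13: (1,16) 1 'c'
  14: (16,18) 0 ''
  15: (18,2) 2 'db'
  16: (2,4) 1 'd'
  17: (4,11) 2 'dc'
  18: (11,14) 2 'dc'
  19: (14,0) 2 'dc'
  20: (0,10) 1 'd'
  21: (10,23) 0 ''
  22: (23,17) 1 'e'
  23: (17,9) 2 'ed'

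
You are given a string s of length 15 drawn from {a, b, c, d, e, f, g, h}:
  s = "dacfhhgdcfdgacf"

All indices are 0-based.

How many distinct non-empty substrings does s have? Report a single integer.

rank | idx | suffix
   0 |  12 | acf
   1 |   1 | acfhhgdcfdgacf
   2 |  13 | cf
   3 |   8 | cfdgacf
   4 |   2 | cfhhgdcfdgacf
   5 |   0 | dacfhhgdcfdgacf
   6 |   7 | dcfdgacf
   7 |  10 | dgacf
   8 |  14 | f
   9 |   9 | fdgacf
  10 |   3 | fhhgdcfdgacf
  11 |  11 | gacf
  12 |   6 | gdcfdgacf
  13 |   5 | hgdcfdgacf
  14 |   4 | hhgdcfdgacf

SA = [12, 1, 13, 8, 2, 0, 7, 10, 14, 9, 3, 11, 6, 5, 4]
rank  pair      lcp
   1  s[12:],s[1:]  3  'acf'
   2  s[1:],s[13:]  0  ''
   3  s[13:],s[8:]  2  'cf'
   4  s[8:],s[2:]  2  'cf'
   5  s[2:],s[0:]  0  ''
   6  s[0:],s[7:]  1  'd'
   7  s[7:],s[10:]  1  'd'
   8  s[10:],s[14:]  0  ''
   9  s[14:],s[9:]  1  'f'
  10  s[9:],s[3:]  1  'f'
  11  s[3:],s[11:]  0  ''
  12  s[11:],s[6:]  1  'g'
  13  s[6:],s[5:]  0  ''
  14  s[5:],s[4:]  1  'h'

n(n+1)/2 = 15·16/2 = 120
Σ LCP = 0 + 3 + 0 + 2 + 2 + 0 + 1 + 1 + 0 + 1 + 1 + 0 + 1 + 0 + 1 = 13
distinct = 120 − 13 = 107

107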